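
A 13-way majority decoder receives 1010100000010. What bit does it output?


Ones: 4 out of 13
Threshold: 7

0 (4/13 voted 1)


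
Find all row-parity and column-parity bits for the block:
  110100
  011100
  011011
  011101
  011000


Row parities: 11000
Column parities: 110110

Row P: 11000, Col P: 110110, Corner: 0


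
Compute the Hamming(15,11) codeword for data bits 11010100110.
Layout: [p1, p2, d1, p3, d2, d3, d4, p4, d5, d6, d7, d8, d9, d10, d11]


Parity bits: p1=0, p2=0, p3=0, p4=1

001010110100110


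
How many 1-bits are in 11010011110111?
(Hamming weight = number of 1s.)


Counting 1s in 11010011110111

10


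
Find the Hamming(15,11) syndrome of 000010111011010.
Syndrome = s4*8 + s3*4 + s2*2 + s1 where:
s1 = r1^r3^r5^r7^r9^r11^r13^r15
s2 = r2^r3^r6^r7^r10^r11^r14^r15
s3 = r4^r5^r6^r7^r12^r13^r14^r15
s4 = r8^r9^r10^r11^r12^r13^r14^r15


s1=0, s2=1, s3=0, s4=1

Syndrome = 10 (error at position 10)


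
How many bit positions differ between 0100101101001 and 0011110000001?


XOR: 0111011101000
Count of 1s: 7

7


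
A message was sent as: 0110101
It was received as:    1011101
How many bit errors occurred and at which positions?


XOR: 1101000

3 error(s) at position(s): 0, 1, 3


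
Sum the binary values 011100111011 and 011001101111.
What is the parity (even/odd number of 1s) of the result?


011100111011 = 1851
011001101111 = 1647
Sum = 3498 = 110110101010
1s count = 7

odd parity (7 ones in 110110101010)


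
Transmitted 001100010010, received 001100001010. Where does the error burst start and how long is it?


XOR: 000000011000

Burst at position 7, length 2


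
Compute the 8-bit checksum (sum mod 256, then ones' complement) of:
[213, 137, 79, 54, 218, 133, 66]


Sum = 900 mod 256 = 132
Complement = 123

123


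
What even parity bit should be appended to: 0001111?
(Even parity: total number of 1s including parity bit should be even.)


Number of 1s in data: 4
Parity bit: 0

0


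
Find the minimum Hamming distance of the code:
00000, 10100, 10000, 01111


Comparing all pairs, minimum distance: 1
Can detect 0 errors, correct 0 errors

1


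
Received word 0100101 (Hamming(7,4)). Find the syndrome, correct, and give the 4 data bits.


Syndrome = 0: no error detected

Data: 0101 (no errors)


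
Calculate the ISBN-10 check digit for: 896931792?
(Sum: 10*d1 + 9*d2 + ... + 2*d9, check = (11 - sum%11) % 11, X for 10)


Weighted sum: 354
354 mod 11 = 2

Check digit: 9


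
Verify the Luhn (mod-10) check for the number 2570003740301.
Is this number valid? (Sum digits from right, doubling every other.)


Luhn sum = 26
26 mod 10 = 6

Invalid (Luhn sum mod 10 = 6)


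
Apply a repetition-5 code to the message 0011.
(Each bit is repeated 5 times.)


Each bit -> 5 copies

00000000001111111111


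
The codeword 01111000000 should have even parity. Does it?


Number of 1s: 4

Yes, parity is correct (4 ones)


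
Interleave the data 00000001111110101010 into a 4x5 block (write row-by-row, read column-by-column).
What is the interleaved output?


Matrix:
  00000
  00111
  11101
  01010
Read columns: 00100011011001010110

00100011011001010110


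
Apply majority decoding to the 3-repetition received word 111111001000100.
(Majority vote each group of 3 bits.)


Groups: 111, 111, 001, 000, 100
Majority votes: 11000

11000


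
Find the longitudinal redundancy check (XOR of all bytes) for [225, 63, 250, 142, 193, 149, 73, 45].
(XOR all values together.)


XOR chain: 225 ^ 63 ^ 250 ^ 142 ^ 193 ^ 149 ^ 73 ^ 45 = 154

154


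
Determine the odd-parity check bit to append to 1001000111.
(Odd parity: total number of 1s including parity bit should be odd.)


Number of 1s in data: 5
Parity bit: 0

0


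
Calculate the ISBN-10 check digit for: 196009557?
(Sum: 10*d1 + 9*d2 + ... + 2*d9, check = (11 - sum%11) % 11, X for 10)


Weighted sum: 233
233 mod 11 = 2

Check digit: 9


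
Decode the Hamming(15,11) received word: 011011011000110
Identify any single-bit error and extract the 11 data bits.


Syndrome = 0: no error detected

Data: 11101000110 (no errors)


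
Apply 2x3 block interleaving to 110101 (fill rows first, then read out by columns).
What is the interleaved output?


Matrix:
  110
  101
Read columns: 111001

111001


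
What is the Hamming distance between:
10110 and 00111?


XOR: 10001
Count of 1s: 2

2


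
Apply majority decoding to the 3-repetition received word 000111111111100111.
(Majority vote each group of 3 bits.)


Groups: 000, 111, 111, 111, 100, 111
Majority votes: 011101

011101


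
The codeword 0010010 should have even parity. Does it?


Number of 1s: 2

Yes, parity is correct (2 ones)


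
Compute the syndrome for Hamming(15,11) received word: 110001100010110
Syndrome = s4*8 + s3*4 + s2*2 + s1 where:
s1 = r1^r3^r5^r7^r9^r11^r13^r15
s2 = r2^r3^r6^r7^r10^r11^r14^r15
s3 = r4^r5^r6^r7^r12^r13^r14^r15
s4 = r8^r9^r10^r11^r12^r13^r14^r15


s1=0, s2=1, s3=0, s4=1

Syndrome = 10 (error at position 10)


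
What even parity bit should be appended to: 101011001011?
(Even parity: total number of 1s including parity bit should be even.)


Number of 1s in data: 7
Parity bit: 1

1


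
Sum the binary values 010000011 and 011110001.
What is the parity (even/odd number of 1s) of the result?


010000011 = 131
011110001 = 241
Sum = 372 = 101110100
1s count = 5

odd parity (5 ones in 101110100)


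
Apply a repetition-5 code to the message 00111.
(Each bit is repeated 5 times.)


Each bit -> 5 copies

0000000000111111111111111


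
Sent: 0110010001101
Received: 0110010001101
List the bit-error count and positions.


XOR: 0000000000000

0 errors (received matches sent)


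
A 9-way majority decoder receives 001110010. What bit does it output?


Ones: 4 out of 9
Threshold: 5

0 (4/9 voted 1)


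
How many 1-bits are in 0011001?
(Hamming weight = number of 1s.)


Counting 1s in 0011001

3


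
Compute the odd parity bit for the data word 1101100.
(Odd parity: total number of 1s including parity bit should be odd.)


Number of 1s in data: 4
Parity bit: 1

1


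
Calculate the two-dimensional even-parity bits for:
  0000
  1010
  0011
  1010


Row parities: 0000
Column parities: 0011

Row P: 0000, Col P: 0011, Corner: 0


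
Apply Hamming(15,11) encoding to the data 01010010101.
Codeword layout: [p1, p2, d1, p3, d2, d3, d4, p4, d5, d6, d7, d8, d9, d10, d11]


Parity bits: p1=1, p2=1, p3=0, p4=1

110010110010101


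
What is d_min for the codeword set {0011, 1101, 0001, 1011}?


Comparing all pairs, minimum distance: 1
Can detect 0 errors, correct 0 errors

1


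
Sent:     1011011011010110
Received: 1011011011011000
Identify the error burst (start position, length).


XOR: 0000000000001110

Burst at position 12, length 3


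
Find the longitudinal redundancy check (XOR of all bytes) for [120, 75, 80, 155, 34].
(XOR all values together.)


XOR chain: 120 ^ 75 ^ 80 ^ 155 ^ 34 = 218

218


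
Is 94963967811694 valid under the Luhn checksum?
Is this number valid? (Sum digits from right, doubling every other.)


Luhn sum = 82
82 mod 10 = 2

Invalid (Luhn sum mod 10 = 2)


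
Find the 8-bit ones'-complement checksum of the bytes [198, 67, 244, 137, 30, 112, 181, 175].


Sum = 1144 mod 256 = 120
Complement = 135

135


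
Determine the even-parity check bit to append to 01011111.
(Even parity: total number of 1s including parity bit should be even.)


Number of 1s in data: 6
Parity bit: 0

0


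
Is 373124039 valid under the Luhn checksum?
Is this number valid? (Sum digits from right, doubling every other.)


Luhn sum = 38
38 mod 10 = 8

Invalid (Luhn sum mod 10 = 8)


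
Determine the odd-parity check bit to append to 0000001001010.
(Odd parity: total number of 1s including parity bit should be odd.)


Number of 1s in data: 3
Parity bit: 0

0


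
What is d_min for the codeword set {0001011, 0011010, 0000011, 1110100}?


Comparing all pairs, minimum distance: 1
Can detect 0 errors, correct 0 errors

1


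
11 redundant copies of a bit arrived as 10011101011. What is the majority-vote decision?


Ones: 7 out of 11
Threshold: 6

1 (7/11 voted 1)


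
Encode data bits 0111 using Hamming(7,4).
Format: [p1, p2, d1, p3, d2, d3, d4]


Parity bits: p1=0, p2=0, p3=1

0001111


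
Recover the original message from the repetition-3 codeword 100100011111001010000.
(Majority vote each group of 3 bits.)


Groups: 100, 100, 011, 111, 001, 010, 000
Majority votes: 0011000

0011000


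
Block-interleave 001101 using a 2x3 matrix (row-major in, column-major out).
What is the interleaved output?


Matrix:
  001
  101
Read columns: 010011

010011


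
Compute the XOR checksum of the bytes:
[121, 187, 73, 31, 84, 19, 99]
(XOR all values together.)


XOR chain: 121 ^ 187 ^ 73 ^ 31 ^ 84 ^ 19 ^ 99 = 176

176


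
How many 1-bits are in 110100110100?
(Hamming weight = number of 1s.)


Counting 1s in 110100110100

6


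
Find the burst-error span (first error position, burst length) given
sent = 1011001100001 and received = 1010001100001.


XOR: 0001000000000

Burst at position 3, length 1


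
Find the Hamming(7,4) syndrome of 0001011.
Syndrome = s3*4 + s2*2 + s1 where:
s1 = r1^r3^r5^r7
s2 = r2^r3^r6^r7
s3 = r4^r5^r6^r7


s1=1, s2=0, s3=1

Syndrome = 5 (error at position 5)


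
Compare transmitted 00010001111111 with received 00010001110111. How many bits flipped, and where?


XOR: 00000000001000

1 error(s) at position(s): 10


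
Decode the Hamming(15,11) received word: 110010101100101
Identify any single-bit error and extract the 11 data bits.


Syndrome = 0: no error detected

Data: 01011100101 (no errors)


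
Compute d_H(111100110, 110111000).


XOR: 001011110
Count of 1s: 5

5


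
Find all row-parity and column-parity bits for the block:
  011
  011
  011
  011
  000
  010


Row parities: 000001
Column parities: 010

Row P: 000001, Col P: 010, Corner: 1


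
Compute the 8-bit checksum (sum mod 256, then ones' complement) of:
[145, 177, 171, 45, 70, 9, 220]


Sum = 837 mod 256 = 69
Complement = 186

186


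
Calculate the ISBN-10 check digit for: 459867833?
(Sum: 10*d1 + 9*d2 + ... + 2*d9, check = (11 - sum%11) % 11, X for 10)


Weighted sum: 331
331 mod 11 = 1

Check digit: X


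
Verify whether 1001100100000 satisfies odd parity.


Number of 1s: 4

No, parity error (4 ones)


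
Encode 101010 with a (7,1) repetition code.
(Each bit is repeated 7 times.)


Each bit -> 7 copies

111111100000001111111000000011111110000000


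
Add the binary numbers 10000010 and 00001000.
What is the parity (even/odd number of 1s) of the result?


10000010 = 130
00001000 = 8
Sum = 138 = 10001010
1s count = 3

odd parity (3 ones in 10001010)


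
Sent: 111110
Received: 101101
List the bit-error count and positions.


XOR: 010011

3 error(s) at position(s): 1, 4, 5


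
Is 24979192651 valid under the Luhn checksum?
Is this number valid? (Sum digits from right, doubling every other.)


Luhn sum = 56
56 mod 10 = 6

Invalid (Luhn sum mod 10 = 6)


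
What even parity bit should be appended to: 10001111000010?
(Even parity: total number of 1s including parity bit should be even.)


Number of 1s in data: 6
Parity bit: 0

0


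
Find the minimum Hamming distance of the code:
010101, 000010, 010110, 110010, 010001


Comparing all pairs, minimum distance: 1
Can detect 0 errors, correct 0 errors

1


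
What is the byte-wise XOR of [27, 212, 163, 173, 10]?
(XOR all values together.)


XOR chain: 27 ^ 212 ^ 163 ^ 173 ^ 10 = 203

203


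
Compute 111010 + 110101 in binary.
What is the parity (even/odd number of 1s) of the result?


111010 = 58
110101 = 53
Sum = 111 = 1101111
1s count = 6

even parity (6 ones in 1101111)


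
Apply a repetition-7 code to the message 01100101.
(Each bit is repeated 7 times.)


Each bit -> 7 copies

00000001111111111111100000000000000111111100000001111111


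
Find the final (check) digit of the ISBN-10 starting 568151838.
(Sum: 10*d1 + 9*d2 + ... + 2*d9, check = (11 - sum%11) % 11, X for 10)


Weighted sum: 267
267 mod 11 = 3

Check digit: 8


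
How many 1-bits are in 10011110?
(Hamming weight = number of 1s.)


Counting 1s in 10011110

5


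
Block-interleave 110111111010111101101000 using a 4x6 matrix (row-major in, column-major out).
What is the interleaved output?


Matrix:
  110111
  111010
  111101
  101000
Read columns: 111111100111101011001010

111111100111101011001010


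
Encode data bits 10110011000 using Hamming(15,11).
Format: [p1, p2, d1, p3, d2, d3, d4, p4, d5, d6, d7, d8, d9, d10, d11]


Parity bits: p1=1, p2=0, p3=1, p4=0

101101100011000


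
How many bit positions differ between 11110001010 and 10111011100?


XOR: 01001010110
Count of 1s: 5

5


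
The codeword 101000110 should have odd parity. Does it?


Number of 1s: 4

No, parity error (4 ones)


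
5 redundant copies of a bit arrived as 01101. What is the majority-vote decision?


Ones: 3 out of 5
Threshold: 3

1 (3/5 voted 1)


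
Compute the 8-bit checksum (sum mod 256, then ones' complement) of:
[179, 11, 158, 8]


Sum = 356 mod 256 = 100
Complement = 155

155


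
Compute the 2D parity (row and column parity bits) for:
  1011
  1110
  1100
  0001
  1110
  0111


Row parities: 110111
Column parities: 0001

Row P: 110111, Col P: 0001, Corner: 1


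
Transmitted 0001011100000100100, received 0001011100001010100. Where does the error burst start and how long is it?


XOR: 0000000000001110000

Burst at position 12, length 3


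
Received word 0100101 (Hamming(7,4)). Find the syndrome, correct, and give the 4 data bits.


Syndrome = 0: no error detected

Data: 0101 (no errors)


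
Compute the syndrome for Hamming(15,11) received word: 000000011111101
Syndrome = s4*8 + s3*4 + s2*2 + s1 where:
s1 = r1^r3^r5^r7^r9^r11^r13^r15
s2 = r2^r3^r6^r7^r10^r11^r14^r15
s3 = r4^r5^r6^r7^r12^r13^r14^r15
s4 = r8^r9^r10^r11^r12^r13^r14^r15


s1=0, s2=1, s3=1, s4=1

Syndrome = 14 (error at position 14)


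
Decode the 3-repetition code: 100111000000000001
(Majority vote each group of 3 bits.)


Groups: 100, 111, 000, 000, 000, 001
Majority votes: 010000

010000


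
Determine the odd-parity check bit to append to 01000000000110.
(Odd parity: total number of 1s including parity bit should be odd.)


Number of 1s in data: 3
Parity bit: 0

0


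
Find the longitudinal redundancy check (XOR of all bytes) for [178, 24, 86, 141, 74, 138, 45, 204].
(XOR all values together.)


XOR chain: 178 ^ 24 ^ 86 ^ 141 ^ 74 ^ 138 ^ 45 ^ 204 = 80

80


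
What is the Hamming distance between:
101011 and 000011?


XOR: 101000
Count of 1s: 2

2


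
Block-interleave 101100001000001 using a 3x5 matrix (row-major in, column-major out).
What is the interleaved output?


Matrix:
  10110
  00010
  00001
Read columns: 100000100110001

100000100110001


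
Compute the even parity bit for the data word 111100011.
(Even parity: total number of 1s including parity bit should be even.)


Number of 1s in data: 6
Parity bit: 0

0


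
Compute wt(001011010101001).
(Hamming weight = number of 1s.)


Counting 1s in 001011010101001

7


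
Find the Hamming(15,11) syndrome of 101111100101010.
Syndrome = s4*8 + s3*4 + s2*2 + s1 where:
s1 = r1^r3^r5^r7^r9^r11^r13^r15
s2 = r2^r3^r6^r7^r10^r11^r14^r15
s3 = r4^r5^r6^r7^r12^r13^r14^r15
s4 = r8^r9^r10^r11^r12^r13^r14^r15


s1=0, s2=1, s3=0, s4=1

Syndrome = 10 (error at position 10)


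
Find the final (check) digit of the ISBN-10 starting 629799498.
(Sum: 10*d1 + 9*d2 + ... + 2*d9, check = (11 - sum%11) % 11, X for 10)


Weighted sum: 357
357 mod 11 = 5

Check digit: 6


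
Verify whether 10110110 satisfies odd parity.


Number of 1s: 5

Yes, parity is correct (5 ones)


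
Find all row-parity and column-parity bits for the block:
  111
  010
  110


Row parities: 110
Column parities: 011

Row P: 110, Col P: 011, Corner: 0


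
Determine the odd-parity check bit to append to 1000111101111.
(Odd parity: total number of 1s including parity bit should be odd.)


Number of 1s in data: 9
Parity bit: 0

0


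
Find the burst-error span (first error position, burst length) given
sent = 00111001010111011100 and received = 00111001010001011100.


XOR: 00000000000110000000

Burst at position 11, length 2


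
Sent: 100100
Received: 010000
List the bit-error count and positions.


XOR: 110100

3 error(s) at position(s): 0, 1, 3


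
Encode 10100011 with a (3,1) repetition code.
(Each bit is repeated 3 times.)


Each bit -> 3 copies

111000111000000000111111


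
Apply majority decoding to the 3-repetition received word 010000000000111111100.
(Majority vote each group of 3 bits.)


Groups: 010, 000, 000, 000, 111, 111, 100
Majority votes: 0000110

0000110


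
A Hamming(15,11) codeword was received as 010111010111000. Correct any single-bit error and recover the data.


Syndrome = 0: no error detected

Data: 01100111000 (no errors)


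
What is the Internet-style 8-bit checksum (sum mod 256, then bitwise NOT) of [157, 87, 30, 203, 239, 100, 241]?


Sum = 1057 mod 256 = 33
Complement = 222

222


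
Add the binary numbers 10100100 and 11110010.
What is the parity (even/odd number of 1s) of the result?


10100100 = 164
11110010 = 242
Sum = 406 = 110010110
1s count = 5

odd parity (5 ones in 110010110)


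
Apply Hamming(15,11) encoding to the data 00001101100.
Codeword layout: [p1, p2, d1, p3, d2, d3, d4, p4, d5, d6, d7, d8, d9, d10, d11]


Parity bits: p1=0, p2=1, p3=0, p4=0

010000001101100


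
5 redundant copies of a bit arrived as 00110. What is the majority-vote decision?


Ones: 2 out of 5
Threshold: 3

0 (2/5 voted 1)


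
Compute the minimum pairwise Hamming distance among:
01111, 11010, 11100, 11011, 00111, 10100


Comparing all pairs, minimum distance: 1
Can detect 0 errors, correct 0 errors

1


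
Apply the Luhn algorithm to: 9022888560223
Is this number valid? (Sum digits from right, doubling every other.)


Luhn sum = 54
54 mod 10 = 4

Invalid (Luhn sum mod 10 = 4)


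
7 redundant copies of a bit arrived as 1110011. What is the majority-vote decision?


Ones: 5 out of 7
Threshold: 4

1 (5/7 voted 1)


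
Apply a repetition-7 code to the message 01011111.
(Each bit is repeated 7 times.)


Each bit -> 7 copies

00000001111111000000011111111111111111111111111111111111


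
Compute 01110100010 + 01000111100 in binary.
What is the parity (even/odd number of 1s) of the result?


01110100010 = 930
01000111100 = 572
Sum = 1502 = 10111011110
1s count = 8

even parity (8 ones in 10111011110)


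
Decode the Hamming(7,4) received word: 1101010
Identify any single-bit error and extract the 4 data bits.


Syndrome = 1: error at position 1

Data: 0010 (corrected bit 1)


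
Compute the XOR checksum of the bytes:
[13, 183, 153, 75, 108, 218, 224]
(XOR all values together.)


XOR chain: 13 ^ 183 ^ 153 ^ 75 ^ 108 ^ 218 ^ 224 = 62

62


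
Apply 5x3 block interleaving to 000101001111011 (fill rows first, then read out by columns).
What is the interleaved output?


Matrix:
  000
  101
  001
  111
  011
Read columns: 010100001101111

010100001101111


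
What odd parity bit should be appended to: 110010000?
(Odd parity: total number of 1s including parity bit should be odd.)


Number of 1s in data: 3
Parity bit: 0

0


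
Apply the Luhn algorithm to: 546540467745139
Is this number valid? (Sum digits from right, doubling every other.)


Luhn sum = 64
64 mod 10 = 4

Invalid (Luhn sum mod 10 = 4)


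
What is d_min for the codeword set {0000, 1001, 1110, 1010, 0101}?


Comparing all pairs, minimum distance: 1
Can detect 0 errors, correct 0 errors

1


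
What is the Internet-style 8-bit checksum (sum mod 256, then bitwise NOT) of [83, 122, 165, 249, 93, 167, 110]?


Sum = 989 mod 256 = 221
Complement = 34

34


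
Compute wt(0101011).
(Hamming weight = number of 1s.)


Counting 1s in 0101011

4


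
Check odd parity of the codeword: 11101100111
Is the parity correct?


Number of 1s: 8

No, parity error (8 ones)


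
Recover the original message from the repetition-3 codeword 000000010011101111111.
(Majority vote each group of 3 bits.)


Groups: 000, 000, 010, 011, 101, 111, 111
Majority votes: 0001111

0001111


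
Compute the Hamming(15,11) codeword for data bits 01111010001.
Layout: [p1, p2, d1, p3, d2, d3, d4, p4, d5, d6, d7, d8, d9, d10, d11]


Parity bits: p1=1, p2=0, p3=0, p4=1

100011111010001


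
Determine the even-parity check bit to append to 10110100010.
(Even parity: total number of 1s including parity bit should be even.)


Number of 1s in data: 5
Parity bit: 1

1


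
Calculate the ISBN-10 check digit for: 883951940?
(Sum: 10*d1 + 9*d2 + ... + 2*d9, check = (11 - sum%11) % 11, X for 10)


Weighted sum: 322
322 mod 11 = 3

Check digit: 8


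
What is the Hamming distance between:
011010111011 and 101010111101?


XOR: 110000000110
Count of 1s: 4

4


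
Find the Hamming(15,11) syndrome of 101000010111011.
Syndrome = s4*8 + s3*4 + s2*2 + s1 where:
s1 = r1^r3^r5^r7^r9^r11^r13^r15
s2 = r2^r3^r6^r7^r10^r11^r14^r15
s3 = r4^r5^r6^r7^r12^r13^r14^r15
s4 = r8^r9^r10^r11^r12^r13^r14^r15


s1=0, s2=1, s3=1, s4=0

Syndrome = 6 (error at position 6)


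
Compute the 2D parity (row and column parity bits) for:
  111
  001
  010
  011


Row parities: 1110
Column parities: 111

Row P: 1110, Col P: 111, Corner: 1


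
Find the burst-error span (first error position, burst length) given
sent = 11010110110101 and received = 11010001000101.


XOR: 00000111110000

Burst at position 5, length 5


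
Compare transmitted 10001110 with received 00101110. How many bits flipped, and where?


XOR: 10100000

2 error(s) at position(s): 0, 2


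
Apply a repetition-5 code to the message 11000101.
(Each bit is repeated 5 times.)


Each bit -> 5 copies

1111111111000000000000000111110000011111


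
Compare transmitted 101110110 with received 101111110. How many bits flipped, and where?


XOR: 000001000

1 error(s) at position(s): 5


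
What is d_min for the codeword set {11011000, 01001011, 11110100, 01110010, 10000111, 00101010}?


Comparing all pairs, minimum distance: 3
Can detect 2 errors, correct 1 errors

3


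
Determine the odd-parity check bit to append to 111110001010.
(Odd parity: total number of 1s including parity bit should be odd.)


Number of 1s in data: 7
Parity bit: 0

0


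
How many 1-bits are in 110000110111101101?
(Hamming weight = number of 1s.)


Counting 1s in 110000110111101101

11


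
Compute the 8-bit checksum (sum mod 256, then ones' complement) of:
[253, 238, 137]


Sum = 628 mod 256 = 116
Complement = 139

139


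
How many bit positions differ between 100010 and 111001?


XOR: 011011
Count of 1s: 4

4


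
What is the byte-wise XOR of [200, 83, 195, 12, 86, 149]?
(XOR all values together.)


XOR chain: 200 ^ 83 ^ 195 ^ 12 ^ 86 ^ 149 = 151

151


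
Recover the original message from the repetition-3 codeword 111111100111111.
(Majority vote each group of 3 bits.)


Groups: 111, 111, 100, 111, 111
Majority votes: 11011

11011


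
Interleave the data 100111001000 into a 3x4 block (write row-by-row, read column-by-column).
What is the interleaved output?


Matrix:
  1001
  1100
  1000
Read columns: 111010000100

111010000100


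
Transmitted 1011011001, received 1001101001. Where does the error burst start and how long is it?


XOR: 0010110000

Burst at position 2, length 4


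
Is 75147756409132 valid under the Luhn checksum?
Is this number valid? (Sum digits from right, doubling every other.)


Luhn sum = 61
61 mod 10 = 1

Invalid (Luhn sum mod 10 = 1)


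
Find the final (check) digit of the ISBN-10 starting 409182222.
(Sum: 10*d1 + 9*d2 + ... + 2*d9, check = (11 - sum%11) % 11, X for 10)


Weighted sum: 195
195 mod 11 = 8

Check digit: 3


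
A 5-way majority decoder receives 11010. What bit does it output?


Ones: 3 out of 5
Threshold: 3

1 (3/5 voted 1)


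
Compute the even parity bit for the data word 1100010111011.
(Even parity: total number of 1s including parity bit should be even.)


Number of 1s in data: 8
Parity bit: 0

0


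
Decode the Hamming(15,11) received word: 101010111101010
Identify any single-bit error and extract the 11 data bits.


Syndrome = 9: error at position 9

Data: 11010101010 (corrected bit 9)


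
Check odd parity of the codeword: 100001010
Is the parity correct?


Number of 1s: 3

Yes, parity is correct (3 ones)


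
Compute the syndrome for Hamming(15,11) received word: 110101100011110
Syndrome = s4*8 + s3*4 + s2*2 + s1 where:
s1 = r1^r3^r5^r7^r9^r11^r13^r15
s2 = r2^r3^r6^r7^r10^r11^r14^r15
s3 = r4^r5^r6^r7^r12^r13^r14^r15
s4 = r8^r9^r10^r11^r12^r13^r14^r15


s1=0, s2=1, s3=0, s4=0

Syndrome = 2 (error at position 2)


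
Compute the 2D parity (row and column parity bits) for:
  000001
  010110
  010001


Row parities: 110
Column parities: 000110

Row P: 110, Col P: 000110, Corner: 0


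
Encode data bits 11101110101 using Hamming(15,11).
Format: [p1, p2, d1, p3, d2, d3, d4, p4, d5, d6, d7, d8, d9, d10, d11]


Parity bits: p1=0, p2=1, p3=0, p4=1

011011011110101


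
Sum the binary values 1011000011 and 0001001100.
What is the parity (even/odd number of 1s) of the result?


1011000011 = 707
0001001100 = 76
Sum = 783 = 1100001111
1s count = 6

even parity (6 ones in 1100001111)


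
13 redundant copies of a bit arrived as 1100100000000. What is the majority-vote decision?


Ones: 3 out of 13
Threshold: 7

0 (3/13 voted 1)


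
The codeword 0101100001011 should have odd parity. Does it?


Number of 1s: 6

No, parity error (6 ones)


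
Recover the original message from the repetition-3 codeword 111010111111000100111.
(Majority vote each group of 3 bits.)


Groups: 111, 010, 111, 111, 000, 100, 111
Majority votes: 1011001

1011001


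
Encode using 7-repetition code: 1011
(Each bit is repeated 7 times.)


Each bit -> 7 copies

1111111000000011111111111111


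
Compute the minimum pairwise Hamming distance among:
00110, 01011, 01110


Comparing all pairs, minimum distance: 1
Can detect 0 errors, correct 0 errors

1


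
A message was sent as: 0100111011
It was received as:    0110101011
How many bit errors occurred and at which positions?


XOR: 0010010000

2 error(s) at position(s): 2, 5


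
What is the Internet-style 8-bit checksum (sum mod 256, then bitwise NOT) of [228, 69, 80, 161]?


Sum = 538 mod 256 = 26
Complement = 229

229


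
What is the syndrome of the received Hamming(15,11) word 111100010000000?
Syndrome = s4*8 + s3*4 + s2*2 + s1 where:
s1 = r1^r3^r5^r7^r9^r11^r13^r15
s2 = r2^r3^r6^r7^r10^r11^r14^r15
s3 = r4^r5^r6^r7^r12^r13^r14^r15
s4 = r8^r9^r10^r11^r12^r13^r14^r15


s1=0, s2=0, s3=1, s4=1

Syndrome = 12 (error at position 12)


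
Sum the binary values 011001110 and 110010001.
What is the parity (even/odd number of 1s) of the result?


011001110 = 206
110010001 = 401
Sum = 607 = 1001011111
1s count = 7

odd parity (7 ones in 1001011111)


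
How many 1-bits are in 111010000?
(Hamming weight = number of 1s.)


Counting 1s in 111010000

4


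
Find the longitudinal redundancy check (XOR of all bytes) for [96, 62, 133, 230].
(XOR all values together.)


XOR chain: 96 ^ 62 ^ 133 ^ 230 = 61

61


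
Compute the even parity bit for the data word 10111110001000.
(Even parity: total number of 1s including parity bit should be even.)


Number of 1s in data: 7
Parity bit: 1

1


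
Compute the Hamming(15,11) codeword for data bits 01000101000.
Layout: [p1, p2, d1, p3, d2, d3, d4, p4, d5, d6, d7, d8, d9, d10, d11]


Parity bits: p1=1, p2=1, p3=0, p4=0

110010000101000


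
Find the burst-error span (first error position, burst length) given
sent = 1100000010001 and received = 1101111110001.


XOR: 0001111100000

Burst at position 3, length 5


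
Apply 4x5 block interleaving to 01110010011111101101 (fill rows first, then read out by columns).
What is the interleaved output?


Matrix:
  01110
  01001
  11111
  01101
Read columns: 00101111101110100111

00101111101110100111


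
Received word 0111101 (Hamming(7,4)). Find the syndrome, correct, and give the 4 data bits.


Syndrome = 7: error at position 7

Data: 1100 (corrected bit 7)


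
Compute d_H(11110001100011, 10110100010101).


XOR: 01000101110110
Count of 1s: 7

7


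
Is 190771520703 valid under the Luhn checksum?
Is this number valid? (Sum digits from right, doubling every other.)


Luhn sum = 37
37 mod 10 = 7

Invalid (Luhn sum mod 10 = 7)


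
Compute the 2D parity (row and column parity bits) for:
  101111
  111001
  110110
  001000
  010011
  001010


Row parities: 100110
Column parities: 110001

Row P: 100110, Col P: 110001, Corner: 1


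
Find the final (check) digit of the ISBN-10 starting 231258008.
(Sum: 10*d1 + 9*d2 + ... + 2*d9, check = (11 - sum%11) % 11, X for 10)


Weighted sum: 155
155 mod 11 = 1

Check digit: X


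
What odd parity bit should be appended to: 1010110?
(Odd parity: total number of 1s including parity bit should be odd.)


Number of 1s in data: 4
Parity bit: 1

1


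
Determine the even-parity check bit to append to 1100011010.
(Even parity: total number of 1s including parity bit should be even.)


Number of 1s in data: 5
Parity bit: 1

1


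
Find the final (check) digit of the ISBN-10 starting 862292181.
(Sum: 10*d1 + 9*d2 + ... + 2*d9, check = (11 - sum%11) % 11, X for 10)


Weighted sum: 258
258 mod 11 = 5

Check digit: 6


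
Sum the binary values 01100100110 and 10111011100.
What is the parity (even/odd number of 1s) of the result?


01100100110 = 806
10111011100 = 1500
Sum = 2306 = 100100000010
1s count = 3

odd parity (3 ones in 100100000010)


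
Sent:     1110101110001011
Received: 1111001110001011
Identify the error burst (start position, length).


XOR: 0001100000000000

Burst at position 3, length 2


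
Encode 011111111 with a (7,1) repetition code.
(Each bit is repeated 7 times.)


Each bit -> 7 copies

000000011111111111111111111111111111111111111111111111111111111


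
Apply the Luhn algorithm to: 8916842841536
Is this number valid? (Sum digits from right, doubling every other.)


Luhn sum = 69
69 mod 10 = 9

Invalid (Luhn sum mod 10 = 9)


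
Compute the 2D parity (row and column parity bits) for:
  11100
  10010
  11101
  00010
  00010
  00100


Row parities: 100111
Column parities: 10111

Row P: 100111, Col P: 10111, Corner: 0


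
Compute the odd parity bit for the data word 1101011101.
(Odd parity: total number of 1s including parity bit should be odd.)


Number of 1s in data: 7
Parity bit: 0

0


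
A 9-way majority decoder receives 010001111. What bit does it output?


Ones: 5 out of 9
Threshold: 5

1 (5/9 voted 1)


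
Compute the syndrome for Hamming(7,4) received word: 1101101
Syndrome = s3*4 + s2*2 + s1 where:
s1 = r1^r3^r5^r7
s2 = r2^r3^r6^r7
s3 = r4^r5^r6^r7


s1=1, s2=0, s3=1

Syndrome = 5 (error at position 5)


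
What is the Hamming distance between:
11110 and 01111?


XOR: 10001
Count of 1s: 2

2


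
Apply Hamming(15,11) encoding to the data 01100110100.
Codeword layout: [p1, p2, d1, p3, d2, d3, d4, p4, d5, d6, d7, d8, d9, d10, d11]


Parity bits: p1=1, p2=1, p3=1, p4=1

110111010110100


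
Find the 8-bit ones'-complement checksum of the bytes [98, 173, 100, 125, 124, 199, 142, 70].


Sum = 1031 mod 256 = 7
Complement = 248

248


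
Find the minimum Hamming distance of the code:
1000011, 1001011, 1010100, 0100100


Comparing all pairs, minimum distance: 1
Can detect 0 errors, correct 0 errors

1


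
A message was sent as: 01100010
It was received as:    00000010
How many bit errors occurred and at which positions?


XOR: 01100000

2 error(s) at position(s): 1, 2


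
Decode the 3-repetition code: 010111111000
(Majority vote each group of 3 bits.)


Groups: 010, 111, 111, 000
Majority votes: 0110

0110


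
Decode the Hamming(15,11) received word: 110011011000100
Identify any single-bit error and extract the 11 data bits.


Syndrome = 12: error at position 12

Data: 01101001100 (corrected bit 12)


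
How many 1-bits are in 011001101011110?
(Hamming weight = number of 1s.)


Counting 1s in 011001101011110

9


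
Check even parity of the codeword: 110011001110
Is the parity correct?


Number of 1s: 7

No, parity error (7 ones)


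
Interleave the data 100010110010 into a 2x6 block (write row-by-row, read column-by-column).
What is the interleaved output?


Matrix:
  100010
  110010
Read columns: 110100001100

110100001100


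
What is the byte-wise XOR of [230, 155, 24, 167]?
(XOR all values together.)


XOR chain: 230 ^ 155 ^ 24 ^ 167 = 194

194


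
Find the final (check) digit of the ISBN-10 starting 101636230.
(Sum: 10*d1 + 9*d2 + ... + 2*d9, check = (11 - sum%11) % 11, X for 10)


Weighted sum: 125
125 mod 11 = 4

Check digit: 7


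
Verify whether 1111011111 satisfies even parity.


Number of 1s: 9

No, parity error (9 ones)


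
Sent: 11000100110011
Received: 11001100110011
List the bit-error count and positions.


XOR: 00001000000000

1 error(s) at position(s): 4


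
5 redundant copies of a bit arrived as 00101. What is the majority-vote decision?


Ones: 2 out of 5
Threshold: 3

0 (2/5 voted 1)


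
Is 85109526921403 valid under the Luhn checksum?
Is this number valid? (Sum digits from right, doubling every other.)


Luhn sum = 58
58 mod 10 = 8

Invalid (Luhn sum mod 10 = 8)


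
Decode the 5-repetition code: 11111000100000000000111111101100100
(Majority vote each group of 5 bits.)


Groups: 11111, 00010, 00000, 00000, 11111, 11011, 00100
Majority votes: 1000110

1000110


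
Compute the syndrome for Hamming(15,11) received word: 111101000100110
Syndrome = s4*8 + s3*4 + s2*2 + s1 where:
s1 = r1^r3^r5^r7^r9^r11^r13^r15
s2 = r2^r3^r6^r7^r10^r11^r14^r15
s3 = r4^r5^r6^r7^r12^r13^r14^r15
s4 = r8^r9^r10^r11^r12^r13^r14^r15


s1=1, s2=1, s3=0, s4=1

Syndrome = 11 (error at position 11)


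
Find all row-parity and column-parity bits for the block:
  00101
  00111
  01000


Row parities: 011
Column parities: 01010

Row P: 011, Col P: 01010, Corner: 0


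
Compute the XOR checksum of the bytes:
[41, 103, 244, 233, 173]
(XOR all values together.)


XOR chain: 41 ^ 103 ^ 244 ^ 233 ^ 173 = 254

254


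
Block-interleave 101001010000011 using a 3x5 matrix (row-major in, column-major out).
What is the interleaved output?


Matrix:
  10100
  10100
  00011
Read columns: 110000110001001

110000110001001


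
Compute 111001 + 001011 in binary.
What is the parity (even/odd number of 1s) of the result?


111001 = 57
001011 = 11
Sum = 68 = 1000100
1s count = 2

even parity (2 ones in 1000100)


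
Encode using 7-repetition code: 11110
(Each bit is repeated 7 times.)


Each bit -> 7 copies

11111111111111111111111111110000000


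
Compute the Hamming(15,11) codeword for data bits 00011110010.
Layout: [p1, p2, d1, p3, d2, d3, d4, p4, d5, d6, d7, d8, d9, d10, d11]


Parity bits: p1=1, p2=0, p3=0, p4=0

100000101110010


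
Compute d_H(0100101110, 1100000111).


XOR: 1000101001
Count of 1s: 4

4


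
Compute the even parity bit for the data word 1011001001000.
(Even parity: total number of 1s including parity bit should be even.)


Number of 1s in data: 5
Parity bit: 1

1


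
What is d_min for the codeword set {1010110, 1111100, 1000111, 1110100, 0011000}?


Comparing all pairs, minimum distance: 1
Can detect 0 errors, correct 0 errors

1


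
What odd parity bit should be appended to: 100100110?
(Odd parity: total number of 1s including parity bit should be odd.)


Number of 1s in data: 4
Parity bit: 1

1


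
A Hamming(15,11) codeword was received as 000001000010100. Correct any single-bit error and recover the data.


Syndrome = 0: no error detected

Data: 00100010100 (no errors)


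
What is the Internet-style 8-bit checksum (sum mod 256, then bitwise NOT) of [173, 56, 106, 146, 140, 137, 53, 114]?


Sum = 925 mod 256 = 157
Complement = 98

98


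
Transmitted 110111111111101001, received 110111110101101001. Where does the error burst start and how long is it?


XOR: 000000001010000000

Burst at position 8, length 3


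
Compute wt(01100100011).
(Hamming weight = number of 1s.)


Counting 1s in 01100100011

5


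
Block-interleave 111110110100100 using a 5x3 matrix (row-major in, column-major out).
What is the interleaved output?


Matrix:
  111
  110
  110
  100
  100
Read columns: 111111110010000

111111110010000


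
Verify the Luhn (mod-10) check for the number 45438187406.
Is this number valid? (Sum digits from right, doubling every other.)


Luhn sum = 48
48 mod 10 = 8

Invalid (Luhn sum mod 10 = 8)


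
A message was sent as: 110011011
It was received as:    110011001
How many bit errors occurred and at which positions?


XOR: 000000010

1 error(s) at position(s): 7


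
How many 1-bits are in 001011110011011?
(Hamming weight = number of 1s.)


Counting 1s in 001011110011011

9


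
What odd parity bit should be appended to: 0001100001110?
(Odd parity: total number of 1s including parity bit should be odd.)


Number of 1s in data: 5
Parity bit: 0

0


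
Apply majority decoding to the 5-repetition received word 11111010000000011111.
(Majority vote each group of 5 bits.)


Groups: 11111, 01000, 00000, 11111
Majority votes: 1001

1001


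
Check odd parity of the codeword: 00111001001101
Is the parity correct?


Number of 1s: 7

Yes, parity is correct (7 ones)


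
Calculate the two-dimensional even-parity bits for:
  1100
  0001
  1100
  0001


Row parities: 0101
Column parities: 0000

Row P: 0101, Col P: 0000, Corner: 0


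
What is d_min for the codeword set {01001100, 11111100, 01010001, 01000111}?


Comparing all pairs, minimum distance: 3
Can detect 2 errors, correct 1 errors

3


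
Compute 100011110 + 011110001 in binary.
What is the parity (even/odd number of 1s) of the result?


100011110 = 286
011110001 = 241
Sum = 527 = 1000001111
1s count = 5

odd parity (5 ones in 1000001111)


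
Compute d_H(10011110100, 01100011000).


XOR: 11111101100
Count of 1s: 8

8


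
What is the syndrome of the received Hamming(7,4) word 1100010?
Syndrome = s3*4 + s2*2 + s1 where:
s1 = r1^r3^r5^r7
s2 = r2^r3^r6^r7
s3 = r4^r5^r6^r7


s1=1, s2=0, s3=1

Syndrome = 5 (error at position 5)


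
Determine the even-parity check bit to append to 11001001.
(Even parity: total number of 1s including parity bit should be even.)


Number of 1s in data: 4
Parity bit: 0

0


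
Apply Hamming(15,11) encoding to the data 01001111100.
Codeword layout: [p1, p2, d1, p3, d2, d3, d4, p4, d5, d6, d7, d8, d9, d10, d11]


Parity bits: p1=0, p2=0, p3=1, p4=1

000110011111100


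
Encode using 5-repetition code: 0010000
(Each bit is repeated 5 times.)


Each bit -> 5 copies

00000000001111100000000000000000000


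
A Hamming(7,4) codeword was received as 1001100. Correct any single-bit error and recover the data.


Syndrome = 0: no error detected

Data: 0100 (no errors)
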